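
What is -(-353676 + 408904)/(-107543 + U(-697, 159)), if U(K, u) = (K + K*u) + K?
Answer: 13807/54940 ≈ 0.25131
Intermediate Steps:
U(K, u) = 2*K + K*u
-(-353676 + 408904)/(-107543 + U(-697, 159)) = -(-353676 + 408904)/(-107543 - 697*(2 + 159)) = -55228/(-107543 - 697*161) = -55228/(-107543 - 112217) = -55228/(-219760) = -55228*(-1)/219760 = -1*(-13807/54940) = 13807/54940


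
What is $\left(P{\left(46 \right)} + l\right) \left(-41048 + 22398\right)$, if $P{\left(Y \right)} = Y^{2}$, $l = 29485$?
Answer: $-589358650$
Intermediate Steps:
$\left(P{\left(46 \right)} + l\right) \left(-41048 + 22398\right) = \left(46^{2} + 29485\right) \left(-41048 + 22398\right) = \left(2116 + 29485\right) \left(-18650\right) = 31601 \left(-18650\right) = -589358650$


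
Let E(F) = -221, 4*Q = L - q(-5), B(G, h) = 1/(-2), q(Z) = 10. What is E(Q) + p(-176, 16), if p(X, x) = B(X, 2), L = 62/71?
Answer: -443/2 ≈ -221.50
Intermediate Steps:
B(G, h) = -1/2
L = 62/71 (L = 62*(1/71) = 62/71 ≈ 0.87324)
p(X, x) = -1/2
Q = -162/71 (Q = (62/71 - 1*10)/4 = (62/71 - 10)/4 = (1/4)*(-648/71) = -162/71 ≈ -2.2817)
E(Q) + p(-176, 16) = -221 - 1/2 = -443/2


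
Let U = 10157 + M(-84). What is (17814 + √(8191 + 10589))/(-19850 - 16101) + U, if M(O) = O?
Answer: 362116609/35951 - 2*√4695/35951 ≈ 10073.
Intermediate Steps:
U = 10073 (U = 10157 - 84 = 10073)
(17814 + √(8191 + 10589))/(-19850 - 16101) + U = (17814 + √(8191 + 10589))/(-19850 - 16101) + 10073 = (17814 + √18780)/(-35951) + 10073 = (17814 + 2*√4695)*(-1/35951) + 10073 = (-17814/35951 - 2*√4695/35951) + 10073 = 362116609/35951 - 2*√4695/35951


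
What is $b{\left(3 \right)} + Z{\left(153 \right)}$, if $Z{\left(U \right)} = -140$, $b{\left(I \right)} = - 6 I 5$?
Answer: $-230$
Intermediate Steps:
$b{\left(I \right)} = - 30 I$
$b{\left(3 \right)} + Z{\left(153 \right)} = \left(-30\right) 3 - 140 = -90 - 140 = -230$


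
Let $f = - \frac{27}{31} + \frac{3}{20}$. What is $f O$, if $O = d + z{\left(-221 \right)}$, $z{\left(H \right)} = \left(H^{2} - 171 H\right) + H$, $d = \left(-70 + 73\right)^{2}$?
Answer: $- \frac{1931487}{31} \approx -62306.0$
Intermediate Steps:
$d = 9$ ($d = 3^{2} = 9$)
$f = - \frac{447}{620}$ ($f = \left(-27\right) \frac{1}{31} + 3 \cdot \frac{1}{20} = - \frac{27}{31} + \frac{3}{20} = - \frac{447}{620} \approx -0.72097$)
$z{\left(H \right)} = H^{2} - 170 H$
$O = 86420$ ($O = 9 - 221 \left(-170 - 221\right) = 9 - -86411 = 9 + 86411 = 86420$)
$f O = \left(- \frac{447}{620}\right) 86420 = - \frac{1931487}{31}$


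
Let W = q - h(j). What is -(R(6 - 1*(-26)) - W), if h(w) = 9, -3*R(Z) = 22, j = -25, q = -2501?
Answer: -7508/3 ≈ -2502.7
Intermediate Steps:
R(Z) = -22/3 (R(Z) = -⅓*22 = -22/3)
W = -2510 (W = -2501 - 1*9 = -2501 - 9 = -2510)
-(R(6 - 1*(-26)) - W) = -(-22/3 - 1*(-2510)) = -(-22/3 + 2510) = -1*7508/3 = -7508/3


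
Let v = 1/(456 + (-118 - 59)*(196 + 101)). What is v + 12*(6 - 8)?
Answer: -1250713/52113 ≈ -24.000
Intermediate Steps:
v = -1/52113 (v = 1/(456 - 177*297) = 1/(456 - 52569) = 1/(-52113) = -1/52113 ≈ -1.9189e-5)
v + 12*(6 - 8) = -1/52113 + 12*(6 - 8) = -1/52113 + 12*(-2) = -1/52113 - 24 = -1250713/52113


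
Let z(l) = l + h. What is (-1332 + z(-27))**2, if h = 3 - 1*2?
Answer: 1844164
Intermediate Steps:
h = 1 (h = 3 - 2 = 1)
z(l) = 1 + l (z(l) = l + 1 = 1 + l)
(-1332 + z(-27))**2 = (-1332 + (1 - 27))**2 = (-1332 - 26)**2 = (-1358)**2 = 1844164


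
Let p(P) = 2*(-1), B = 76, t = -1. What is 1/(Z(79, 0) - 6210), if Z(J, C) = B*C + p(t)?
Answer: -1/6212 ≈ -0.00016098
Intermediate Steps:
p(P) = -2
Z(J, C) = -2 + 76*C (Z(J, C) = 76*C - 2 = -2 + 76*C)
1/(Z(79, 0) - 6210) = 1/((-2 + 76*0) - 6210) = 1/((-2 + 0) - 6210) = 1/(-2 - 6210) = 1/(-6212) = -1/6212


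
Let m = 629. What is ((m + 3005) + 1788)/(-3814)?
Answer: -2711/1907 ≈ -1.4216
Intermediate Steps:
((m + 3005) + 1788)/(-3814) = ((629 + 3005) + 1788)/(-3814) = (3634 + 1788)*(-1/3814) = 5422*(-1/3814) = -2711/1907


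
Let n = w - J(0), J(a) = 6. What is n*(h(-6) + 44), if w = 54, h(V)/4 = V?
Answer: 960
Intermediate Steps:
h(V) = 4*V
n = 48 (n = 54 - 1*6 = 54 - 6 = 48)
n*(h(-6) + 44) = 48*(4*(-6) + 44) = 48*(-24 + 44) = 48*20 = 960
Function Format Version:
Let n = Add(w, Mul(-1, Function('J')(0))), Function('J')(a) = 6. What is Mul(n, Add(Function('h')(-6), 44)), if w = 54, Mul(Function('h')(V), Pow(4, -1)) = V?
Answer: 960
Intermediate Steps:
Function('h')(V) = Mul(4, V)
n = 48 (n = Add(54, Mul(-1, 6)) = Add(54, -6) = 48)
Mul(n, Add(Function('h')(-6), 44)) = Mul(48, Add(Mul(4, -6), 44)) = Mul(48, Add(-24, 44)) = Mul(48, 20) = 960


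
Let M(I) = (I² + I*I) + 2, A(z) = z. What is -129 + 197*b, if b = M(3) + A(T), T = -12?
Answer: 1447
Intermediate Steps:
M(I) = 2 + 2*I² (M(I) = (I² + I²) + 2 = 2*I² + 2 = 2 + 2*I²)
b = 8 (b = (2 + 2*3²) - 12 = (2 + 2*9) - 12 = (2 + 18) - 12 = 20 - 12 = 8)
-129 + 197*b = -129 + 197*8 = -129 + 1576 = 1447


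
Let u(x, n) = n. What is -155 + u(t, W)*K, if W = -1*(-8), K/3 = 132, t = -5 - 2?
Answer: 3013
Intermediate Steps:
t = -7
K = 396 (K = 3*132 = 396)
W = 8
-155 + u(t, W)*K = -155 + 8*396 = -155 + 3168 = 3013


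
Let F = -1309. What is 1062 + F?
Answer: -247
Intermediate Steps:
1062 + F = 1062 - 1309 = -247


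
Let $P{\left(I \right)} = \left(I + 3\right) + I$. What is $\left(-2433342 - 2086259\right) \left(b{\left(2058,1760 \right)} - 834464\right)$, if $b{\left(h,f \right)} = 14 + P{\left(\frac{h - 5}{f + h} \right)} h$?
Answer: $\frac{7127202016629810}{1909} \approx 3.7335 \cdot 10^{12}$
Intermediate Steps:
$P{\left(I \right)} = 3 + 2 I$ ($P{\left(I \right)} = \left(3 + I\right) + I = 3 + 2 I$)
$b{\left(h,f \right)} = 14 + h \left(3 + \frac{2 \left(-5 + h\right)}{f + h}\right)$ ($b{\left(h,f \right)} = 14 + \left(3 + 2 \frac{h - 5}{f + h}\right) h = 14 + \left(3 + 2 \frac{-5 + h}{f + h}\right) h = 14 + \left(3 + \frac{2 \left(-5 + h\right)}{f + h}\right) h = 14 + h \left(3 + \frac{2 \left(-5 + h\right)}{f + h}\right)$)
$\left(-2433342 - 2086259\right) \left(b{\left(2058,1760 \right)} - 834464\right) = \left(-2433342 - 2086259\right) \left(\frac{14 \cdot 1760 + 14 \cdot 2058 + 2058 \left(-10 + 3 \cdot 1760 + 5 \cdot 2058\right)}{1760 + 2058} - 834464\right) = - 4519601 \left(\frac{24640 + 28812 + 2058 \left(-10 + 5280 + 10290\right)}{3818} - 834464\right) = - 4519601 \left(\frac{24640 + 28812 + 2058 \cdot 15560}{3818} - 834464\right) = - 4519601 \left(\frac{24640 + 28812 + 32022480}{3818} - 834464\right) = - 4519601 \left(\frac{1}{3818} \cdot 32075932 - 834464\right) = - 4519601 \left(\frac{16037966}{1909} - 834464\right) = \left(-4519601\right) \left(- \frac{1576953810}{1909}\right) = \frac{7127202016629810}{1909}$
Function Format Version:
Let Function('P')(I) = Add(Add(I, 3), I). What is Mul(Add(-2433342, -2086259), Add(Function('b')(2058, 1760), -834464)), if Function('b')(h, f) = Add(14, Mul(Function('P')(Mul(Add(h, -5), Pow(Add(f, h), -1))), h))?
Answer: Rational(7127202016629810, 1909) ≈ 3.7335e+12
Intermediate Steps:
Function('P')(I) = Add(3, Mul(2, I)) (Function('P')(I) = Add(Add(3, I), I) = Add(3, Mul(2, I)))
Function('b')(h, f) = Add(14, Mul(h, Add(3, Mul(2, Pow(Add(f, h), -1), Add(-5, h))))) (Function('b')(h, f) = Add(14, Mul(Add(3, Mul(2, Mul(Add(h, -5), Pow(Add(f, h), -1)))), h)) = Add(14, Mul(Add(3, Mul(2, Mul(Add(-5, h), Pow(Add(f, h), -1)))), h)) = Add(14, Mul(Add(3, Mul(2, Mul(Pow(Add(f, h), -1), Add(-5, h)))), h)) = Add(14, Mul(Add(3, Mul(2, Pow(Add(f, h), -1), Add(-5, h))), h)) = Add(14, Mul(h, Add(3, Mul(2, Pow(Add(f, h), -1), Add(-5, h))))))
Mul(Add(-2433342, -2086259), Add(Function('b')(2058, 1760), -834464)) = Mul(Add(-2433342, -2086259), Add(Mul(Pow(Add(1760, 2058), -1), Add(Mul(14, 1760), Mul(14, 2058), Mul(2058, Add(-10, Mul(3, 1760), Mul(5, 2058))))), -834464)) = Mul(-4519601, Add(Mul(Pow(3818, -1), Add(24640, 28812, Mul(2058, Add(-10, 5280, 10290)))), -834464)) = Mul(-4519601, Add(Mul(Rational(1, 3818), Add(24640, 28812, Mul(2058, 15560))), -834464)) = Mul(-4519601, Add(Mul(Rational(1, 3818), Add(24640, 28812, 32022480)), -834464)) = Mul(-4519601, Add(Mul(Rational(1, 3818), 32075932), -834464)) = Mul(-4519601, Add(Rational(16037966, 1909), -834464)) = Mul(-4519601, Rational(-1576953810, 1909)) = Rational(7127202016629810, 1909)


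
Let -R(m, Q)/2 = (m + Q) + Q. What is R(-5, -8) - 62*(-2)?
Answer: 166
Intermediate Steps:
R(m, Q) = -4*Q - 2*m (R(m, Q) = -2*((m + Q) + Q) = -2*((Q + m) + Q) = -2*(m + 2*Q) = -4*Q - 2*m)
R(-5, -8) - 62*(-2) = (-4*(-8) - 2*(-5)) - 62*(-2) = (32 + 10) + 124 = 42 + 124 = 166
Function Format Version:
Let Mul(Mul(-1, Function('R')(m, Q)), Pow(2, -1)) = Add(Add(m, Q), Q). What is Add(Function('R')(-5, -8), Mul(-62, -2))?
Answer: 166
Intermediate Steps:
Function('R')(m, Q) = Add(Mul(-4, Q), Mul(-2, m)) (Function('R')(m, Q) = Mul(-2, Add(Add(m, Q), Q)) = Mul(-2, Add(Add(Q, m), Q)) = Mul(-2, Add(m, Mul(2, Q))) = Add(Mul(-4, Q), Mul(-2, m)))
Add(Function('R')(-5, -8), Mul(-62, -2)) = Add(Add(Mul(-4, -8), Mul(-2, -5)), Mul(-62, -2)) = Add(Add(32, 10), 124) = Add(42, 124) = 166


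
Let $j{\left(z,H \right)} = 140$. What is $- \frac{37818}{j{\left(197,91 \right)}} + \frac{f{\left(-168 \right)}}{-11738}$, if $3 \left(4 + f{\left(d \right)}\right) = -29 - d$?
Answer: $- \frac{166467604}{616245} \approx -270.13$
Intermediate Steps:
$f{\left(d \right)} = - \frac{41}{3} - \frac{d}{3}$ ($f{\left(d \right)} = -4 + \frac{-29 - d}{3} = -4 - \left(\frac{29}{3} + \frac{d}{3}\right) = - \frac{41}{3} - \frac{d}{3}$)
$- \frac{37818}{j{\left(197,91 \right)}} + \frac{f{\left(-168 \right)}}{-11738} = - \frac{37818}{140} + \frac{- \frac{41}{3} - -56}{-11738} = \left(-37818\right) \frac{1}{140} + \left(- \frac{41}{3} + 56\right) \left(- \frac{1}{11738}\right) = - \frac{18909}{70} + \frac{127}{3} \left(- \frac{1}{11738}\right) = - \frac{18909}{70} - \frac{127}{35214} = - \frac{166467604}{616245}$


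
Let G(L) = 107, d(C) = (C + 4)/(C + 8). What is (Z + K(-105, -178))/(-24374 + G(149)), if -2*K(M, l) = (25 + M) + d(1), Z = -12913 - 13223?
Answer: 469733/436806 ≈ 1.0754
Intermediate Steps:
d(C) = (4 + C)/(8 + C)
Z = -26136
K(M, l) = -115/9 - M/2 (K(M, l) = -((25 + M) + (4 + 1)/(8 + 1))/2 = -((25 + M) + 5/9)/2 = -(230/9 + M)/2 = -115/9 - M/2)
(Z + K(-105, -178))/(-24374 + G(149)) = (-26136 + (-115/9 - ½*(-105)))/(-24374 + 107) = (-26136 + (-115/9 + 105/2))/(-24267) = (-26136 + 715/18)*(-1/24267) = -469733/18*(-1/24267) = 469733/436806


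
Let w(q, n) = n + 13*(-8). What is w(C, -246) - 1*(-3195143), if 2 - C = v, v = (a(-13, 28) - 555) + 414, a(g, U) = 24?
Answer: 3194793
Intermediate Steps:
v = -117 (v = (24 - 555) + 414 = -531 + 414 = -117)
C = 119 (C = 2 - 1*(-117) = 2 + 117 = 119)
w(q, n) = -104 + n (w(q, n) = n - 104 = -104 + n)
w(C, -246) - 1*(-3195143) = (-104 - 246) - 1*(-3195143) = -350 + 3195143 = 3194793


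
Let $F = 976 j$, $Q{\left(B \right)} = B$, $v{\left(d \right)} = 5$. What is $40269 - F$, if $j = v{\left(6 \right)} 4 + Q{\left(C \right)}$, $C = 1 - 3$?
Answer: $22701$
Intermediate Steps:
$C = -2$
$j = 18$ ($j = 5 \cdot 4 - 2 = 20 - 2 = 18$)
$F = 17568$ ($F = 976 \cdot 18 = 17568$)
$40269 - F = 40269 - 17568 = 22701$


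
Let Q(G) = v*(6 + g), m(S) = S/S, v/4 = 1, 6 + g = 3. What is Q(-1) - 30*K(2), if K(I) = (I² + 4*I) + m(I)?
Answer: -378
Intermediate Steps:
g = -3 (g = -6 + 3 = -3)
v = 4 (v = 4*1 = 4)
m(S) = 1
K(I) = 1 + I² + 4*I (K(I) = (I² + 4*I) + 1 = 1 + I² + 4*I)
Q(G) = 12 (Q(G) = 4*(6 - 3) = 4*3 = 12)
Q(-1) - 30*K(2) = 12 - 30*(1 + 2² + 4*2) = 12 - 30*(1 + 4 + 8) = 12 - 30*13 = 12 - 390 = -378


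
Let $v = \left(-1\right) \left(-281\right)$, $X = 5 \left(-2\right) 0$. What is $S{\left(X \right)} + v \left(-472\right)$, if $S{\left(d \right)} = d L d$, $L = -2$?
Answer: $-132632$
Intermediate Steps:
$X = 0$ ($X = \left(-10\right) 0 = 0$)
$v = 281$
$S{\left(d \right)} = - 2 d^{2}$ ($S{\left(d \right)} = d \left(-2\right) d = - 2 d d = - 2 d^{2}$)
$S{\left(X \right)} + v \left(-472\right) = - 2 \cdot 0^{2} + 281 \left(-472\right) = \left(-2\right) 0 - 132632 = 0 - 132632 = -132632$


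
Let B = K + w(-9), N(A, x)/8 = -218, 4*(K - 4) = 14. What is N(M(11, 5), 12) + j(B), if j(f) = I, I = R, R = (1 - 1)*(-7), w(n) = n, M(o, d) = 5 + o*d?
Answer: -1744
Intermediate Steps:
M(o, d) = 5 + d*o
K = 15/2 (K = 4 + (¼)*14 = 4 + 7/2 = 15/2 ≈ 7.5000)
N(A, x) = -1744 (N(A, x) = 8*(-218) = -1744)
R = 0 (R = 0*(-7) = 0)
I = 0
B = -3/2 (B = 15/2 - 9 = -3/2 ≈ -1.5000)
j(f) = 0
N(M(11, 5), 12) + j(B) = -1744 + 0 = -1744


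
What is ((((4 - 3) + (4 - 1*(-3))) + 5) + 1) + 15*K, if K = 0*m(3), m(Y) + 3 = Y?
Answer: 14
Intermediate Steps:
m(Y) = -3 + Y
K = 0 (K = 0*(-3 + 3) = 0*0 = 0)
((((4 - 3) + (4 - 1*(-3))) + 5) + 1) + 15*K = ((((4 - 3) + (4 - 1*(-3))) + 5) + 1) + 15*0 = (((1 + (4 + 3)) + 5) + 1) + 0 = (((1 + 7) + 5) + 1) + 0 = ((8 + 5) + 1) + 0 = (13 + 1) + 0 = 14 + 0 = 14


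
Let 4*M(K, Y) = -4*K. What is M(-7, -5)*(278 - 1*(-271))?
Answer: 3843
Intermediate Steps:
M(K, Y) = -K (M(K, Y) = (-4*K)/4 = -K)
M(-7, -5)*(278 - 1*(-271)) = (-1*(-7))*(278 - 1*(-271)) = 7*(278 + 271) = 7*549 = 3843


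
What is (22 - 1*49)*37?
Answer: -999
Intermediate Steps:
(22 - 1*49)*37 = (22 - 49)*37 = -27*37 = -999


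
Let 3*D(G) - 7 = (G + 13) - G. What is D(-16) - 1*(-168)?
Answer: 524/3 ≈ 174.67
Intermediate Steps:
D(G) = 20/3 (D(G) = 7/3 + ((G + 13) - G)/3 = 7/3 + ((13 + G) - G)/3 = 7/3 + (⅓)*13 = 7/3 + 13/3 = 20/3)
D(-16) - 1*(-168) = 20/3 - 1*(-168) = 20/3 + 168 = 524/3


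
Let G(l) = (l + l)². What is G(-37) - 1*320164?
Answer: -314688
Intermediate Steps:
G(l) = 4*l² (G(l) = (2*l)² = 4*l²)
G(-37) - 1*320164 = 4*(-37)² - 1*320164 = 4*1369 - 320164 = 5476 - 320164 = -314688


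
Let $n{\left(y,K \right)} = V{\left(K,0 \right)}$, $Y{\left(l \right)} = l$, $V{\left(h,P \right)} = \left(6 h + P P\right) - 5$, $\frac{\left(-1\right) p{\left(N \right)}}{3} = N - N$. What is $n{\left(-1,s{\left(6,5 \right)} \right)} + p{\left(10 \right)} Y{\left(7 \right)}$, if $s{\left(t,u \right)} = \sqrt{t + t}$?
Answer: $-5 + 12 \sqrt{3} \approx 15.785$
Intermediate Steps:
$p{\left(N \right)} = 0$ ($p{\left(N \right)} = - 3 \left(N - N\right) = \left(-3\right) 0 = 0$)
$V{\left(h,P \right)} = -5 + P^{2} + 6 h$ ($V{\left(h,P \right)} = \left(6 h + P^{2}\right) - 5 = \left(P^{2} + 6 h\right) - 5 = -5 + P^{2} + 6 h$)
$s{\left(t,u \right)} = \sqrt{2} \sqrt{t}$ ($s{\left(t,u \right)} = \sqrt{2 t} = \sqrt{2} \sqrt{t}$)
$n{\left(y,K \right)} = -5 + 6 K$ ($n{\left(y,K \right)} = -5 + 0^{2} + 6 K = -5 + 0 + 6 K = -5 + 6 K$)
$n{\left(-1,s{\left(6,5 \right)} \right)} + p{\left(10 \right)} Y{\left(7 \right)} = \left(-5 + 6 \sqrt{2} \sqrt{6}\right) + 0 \cdot 7 = \left(-5 + 6 \cdot 2 \sqrt{3}\right) + 0 = \left(-5 + 12 \sqrt{3}\right) + 0 = -5 + 12 \sqrt{3}$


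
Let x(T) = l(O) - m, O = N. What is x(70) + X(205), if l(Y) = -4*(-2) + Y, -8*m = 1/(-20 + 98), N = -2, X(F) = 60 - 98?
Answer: -19967/624 ≈ -31.998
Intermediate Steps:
X(F) = -38
O = -2
m = -1/624 (m = -1/(8*(-20 + 98)) = -1/8/78 = -1/8*1/78 = -1/624 ≈ -0.0016026)
l(Y) = 8 + Y
x(T) = 3745/624 (x(T) = (8 - 2) - 1*(-1/624) = 6 + 1/624 = 3745/624)
x(70) + X(205) = 3745/624 - 38 = -19967/624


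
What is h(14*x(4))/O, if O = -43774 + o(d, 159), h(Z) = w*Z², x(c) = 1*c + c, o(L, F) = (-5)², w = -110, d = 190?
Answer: 1379840/43749 ≈ 31.540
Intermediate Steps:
o(L, F) = 25
x(c) = 2*c (x(c) = c + c = 2*c)
h(Z) = -110*Z²
O = -43749 (O = -43774 + 25 = -43749)
h(14*x(4))/O = -110*(14*(2*4))²/(-43749) = -110*(14*8)²*(-1/43749) = -110*112²*(-1/43749) = -110*12544*(-1/43749) = -1379840*(-1/43749) = 1379840/43749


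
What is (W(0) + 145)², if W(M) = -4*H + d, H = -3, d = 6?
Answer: 26569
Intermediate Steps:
W(M) = 18 (W(M) = -4*(-3) + 6 = 12 + 6 = 18)
(W(0) + 145)² = (18 + 145)² = 163² = 26569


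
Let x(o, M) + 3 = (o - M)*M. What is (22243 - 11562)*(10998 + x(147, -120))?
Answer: -224781645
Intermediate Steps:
x(o, M) = -3 + M*(o - M) (x(o, M) = -3 + (o - M)*M = -3 + M*(o - M))
(22243 - 11562)*(10998 + x(147, -120)) = (22243 - 11562)*(10998 + (-3 - 1*(-120)**2 - 120*147)) = 10681*(10998 + (-3 - 1*14400 - 17640)) = 10681*(10998 + (-3 - 14400 - 17640)) = 10681*(10998 - 32043) = 10681*(-21045) = -224781645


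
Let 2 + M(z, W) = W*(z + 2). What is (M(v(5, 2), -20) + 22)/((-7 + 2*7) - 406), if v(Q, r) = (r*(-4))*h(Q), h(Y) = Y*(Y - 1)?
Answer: -1060/133 ≈ -7.9699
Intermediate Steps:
h(Y) = Y*(-1 + Y)
v(Q, r) = -4*Q*r*(-1 + Q) (v(Q, r) = (r*(-4))*(Q*(-1 + Q)) = (-4*r)*(Q*(-1 + Q)) = -4*Q*r*(-1 + Q))
M(z, W) = -2 + W*(2 + z) (M(z, W) = -2 + W*(z + 2) = -2 + W*(2 + z))
(M(v(5, 2), -20) + 22)/((-7 + 2*7) - 406) = ((-2 + 2*(-20) - 80*5*2*(1 - 1*5)) + 22)/((-7 + 2*7) - 406) = ((-2 - 40 - 80*5*2*(1 - 5)) + 22)/((-7 + 14) - 406) = ((-2 - 40 - 80*5*2*(-4)) + 22)/(7 - 406) = ((-2 - 40 - 20*(-160)) + 22)/(-399) = ((-2 - 40 + 3200) + 22)*(-1/399) = (3158 + 22)*(-1/399) = 3180*(-1/399) = -1060/133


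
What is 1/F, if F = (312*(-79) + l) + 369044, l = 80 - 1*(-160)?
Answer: 1/344636 ≈ 2.9016e-6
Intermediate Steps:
l = 240 (l = 80 + 160 = 240)
F = 344636 (F = (312*(-79) + 240) + 369044 = (-24648 + 240) + 369044 = -24408 + 369044 = 344636)
1/F = 1/344636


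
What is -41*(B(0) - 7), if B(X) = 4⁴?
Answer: -10209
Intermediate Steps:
B(X) = 256
-41*(B(0) - 7) = -41*(256 - 7) = -41*249 = -10209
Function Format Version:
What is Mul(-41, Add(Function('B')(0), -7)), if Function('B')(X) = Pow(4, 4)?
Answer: -10209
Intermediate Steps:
Function('B')(X) = 256
Mul(-41, Add(Function('B')(0), -7)) = Mul(-41, Add(256, -7)) = Mul(-41, 249) = -10209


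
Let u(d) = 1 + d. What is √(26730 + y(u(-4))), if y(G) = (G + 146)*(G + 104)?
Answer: √41173 ≈ 202.91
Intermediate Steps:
y(G) = (104 + G)*(146 + G) (y(G) = (146 + G)*(104 + G) = (104 + G)*(146 + G))
√(26730 + y(u(-4))) = √(26730 + (15184 + (1 - 4)² + 250*(1 - 4))) = √(26730 + (15184 + (-3)² + 250*(-3))) = √(26730 + (15184 + 9 - 750)) = √(26730 + 14443) = √41173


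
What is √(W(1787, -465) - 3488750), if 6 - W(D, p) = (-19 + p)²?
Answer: 10*I*√37230 ≈ 1929.5*I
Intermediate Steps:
W(D, p) = 6 - (-19 + p)²
√(W(1787, -465) - 3488750) = √((6 - (-19 - 465)²) - 3488750) = √((6 - 1*(-484)²) - 3488750) = √((6 - 1*234256) - 3488750) = √((6 - 234256) - 3488750) = √(-234250 - 3488750) = √(-3723000) = 10*I*√37230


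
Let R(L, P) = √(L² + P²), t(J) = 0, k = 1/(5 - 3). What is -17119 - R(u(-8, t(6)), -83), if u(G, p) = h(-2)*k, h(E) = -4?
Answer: -17119 - √6893 ≈ -17202.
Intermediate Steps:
k = ½ (k = 1/2 = ½ ≈ 0.50000)
u(G, p) = -2 (u(G, p) = -4*½ = -2)
-17119 - R(u(-8, t(6)), -83) = -17119 - √((-2)² + (-83)²) = -17119 - √(4 + 6889) = -17119 - √6893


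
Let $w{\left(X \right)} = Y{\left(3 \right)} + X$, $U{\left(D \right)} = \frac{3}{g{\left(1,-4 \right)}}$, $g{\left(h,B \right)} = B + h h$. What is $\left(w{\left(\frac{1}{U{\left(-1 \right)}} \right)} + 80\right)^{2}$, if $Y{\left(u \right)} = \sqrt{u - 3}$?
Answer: $6241$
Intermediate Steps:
$g{\left(h,B \right)} = B + h^{2}$
$Y{\left(u \right)} = \sqrt{-3 + u}$
$U{\left(D \right)} = -1$ ($U{\left(D \right)} = \frac{3}{-4 + 1^{2}} = \frac{3}{-4 + 1} = \frac{3}{-3} = 3 \left(- \frac{1}{3}\right) = -1$)
$w{\left(X \right)} = X$ ($w{\left(X \right)} = \sqrt{-3 + 3} + X = \sqrt{0} + X = 0 + X = X$)
$\left(w{\left(\frac{1}{U{\left(-1 \right)}} \right)} + 80\right)^{2} = \left(\frac{1}{-1} + 80\right)^{2} = \left(-1 + 80\right)^{2} = 79^{2} = 6241$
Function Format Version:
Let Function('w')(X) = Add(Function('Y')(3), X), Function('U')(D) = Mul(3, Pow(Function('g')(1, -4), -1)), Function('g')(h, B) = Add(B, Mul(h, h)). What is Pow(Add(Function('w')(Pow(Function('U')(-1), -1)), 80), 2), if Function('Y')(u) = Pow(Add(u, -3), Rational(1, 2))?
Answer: 6241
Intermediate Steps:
Function('g')(h, B) = Add(B, Pow(h, 2))
Function('Y')(u) = Pow(Add(-3, u), Rational(1, 2))
Function('U')(D) = -1 (Function('U')(D) = Mul(3, Pow(Add(-4, Pow(1, 2)), -1)) = Mul(3, Pow(Add(-4, 1), -1)) = Mul(3, Pow(-3, -1)) = Mul(3, Rational(-1, 3)) = -1)
Function('w')(X) = X (Function('w')(X) = Add(Pow(Add(-3, 3), Rational(1, 2)), X) = Add(Pow(0, Rational(1, 2)), X) = Add(0, X) = X)
Pow(Add(Function('w')(Pow(Function('U')(-1), -1)), 80), 2) = Pow(Add(Pow(-1, -1), 80), 2) = Pow(Add(-1, 80), 2) = Pow(79, 2) = 6241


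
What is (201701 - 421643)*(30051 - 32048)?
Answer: 439224174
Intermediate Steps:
(201701 - 421643)*(30051 - 32048) = -219942*(-1997) = 439224174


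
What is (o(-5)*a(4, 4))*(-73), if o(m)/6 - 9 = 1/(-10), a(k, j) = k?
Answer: -77964/5 ≈ -15593.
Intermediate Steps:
o(m) = 267/5 (o(m) = 54 + 6/(-10) = 54 + 6*(-1/10) = 54 - 3/5 = 267/5)
(o(-5)*a(4, 4))*(-73) = ((267/5)*4)*(-73) = (1068/5)*(-73) = -77964/5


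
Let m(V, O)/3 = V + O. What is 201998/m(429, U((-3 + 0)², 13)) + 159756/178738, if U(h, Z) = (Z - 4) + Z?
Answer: 18160434196/120916257 ≈ 150.19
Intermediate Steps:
U(h, Z) = -4 + 2*Z (U(h, Z) = (-4 + Z) + Z = -4 + 2*Z)
m(V, O) = 3*O + 3*V (m(V, O) = 3*(V + O) = 3*(O + V) = 3*O + 3*V)
201998/m(429, U((-3 + 0)², 13)) + 159756/178738 = 201998/(3*(-4 + 2*13) + 3*429) + 159756/178738 = 201998/(3*(-4 + 26) + 1287) + 159756*(1/178738) = 201998/(3*22 + 1287) + 79878/89369 = 201998/(66 + 1287) + 79878/89369 = 201998/1353 + 79878/89369 = 18160434196/120916257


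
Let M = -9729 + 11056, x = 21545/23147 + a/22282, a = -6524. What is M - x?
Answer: 342043197398/257880727 ≈ 1326.4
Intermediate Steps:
x = 164527331/257880727 (x = 21545/23147 - 6524/22282 = 21545*(1/23147) - 6524*1/22282 = 21545/23147 - 3262/11141 = 164527331/257880727 ≈ 0.63800)
M = 1327
M - x = 1327 - 1*164527331/257880727 = 1327 - 164527331/257880727 = 342043197398/257880727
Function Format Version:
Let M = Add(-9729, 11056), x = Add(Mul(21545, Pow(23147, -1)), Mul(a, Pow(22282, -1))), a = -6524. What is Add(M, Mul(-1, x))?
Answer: Rational(342043197398, 257880727) ≈ 1326.4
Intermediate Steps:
x = Rational(164527331, 257880727) (x = Add(Mul(21545, Pow(23147, -1)), Mul(-6524, Pow(22282, -1))) = Add(Mul(21545, Rational(1, 23147)), Mul(-6524, Rational(1, 22282))) = Add(Rational(21545, 23147), Rational(-3262, 11141)) = Rational(164527331, 257880727) ≈ 0.63800)
M = 1327
Add(M, Mul(-1, x)) = Add(1327, Mul(-1, Rational(164527331, 257880727))) = Add(1327, Rational(-164527331, 257880727)) = Rational(342043197398, 257880727)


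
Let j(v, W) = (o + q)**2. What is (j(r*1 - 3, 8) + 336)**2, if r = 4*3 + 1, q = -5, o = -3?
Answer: 160000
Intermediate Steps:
r = 13 (r = 12 + 1 = 13)
j(v, W) = 64 (j(v, W) = (-3 - 5)**2 = (-8)**2 = 64)
(j(r*1 - 3, 8) + 336)**2 = (64 + 336)**2 = 400**2 = 160000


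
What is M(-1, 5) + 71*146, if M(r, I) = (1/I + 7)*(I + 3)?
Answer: 52118/5 ≈ 10424.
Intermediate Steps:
M(r, I) = (3 + I)*(7 + 1/I) (M(r, I) = (7 + 1/I)*(3 + I) = (3 + I)*(7 + 1/I))
M(-1, 5) + 71*146 = (22 + 3/5 + 7*5) + 71*146 = (22 + 3*(1/5) + 35) + 10366 = (22 + 3/5 + 35) + 10366 = 288/5 + 10366 = 52118/5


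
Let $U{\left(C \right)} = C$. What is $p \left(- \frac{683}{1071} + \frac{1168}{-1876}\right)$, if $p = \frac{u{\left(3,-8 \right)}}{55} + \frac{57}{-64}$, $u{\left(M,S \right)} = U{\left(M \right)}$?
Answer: $\frac{29572899}{28064960} \approx 1.0537$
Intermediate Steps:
$u{\left(M,S \right)} = M$
$p = - \frac{2943}{3520}$ ($p = \frac{3}{55} + \frac{57}{-64} = 3 \cdot \frac{1}{55} + 57 \left(- \frac{1}{64}\right) = \frac{3}{55} - \frac{57}{64} = - \frac{2943}{3520} \approx -0.83608$)
$p \left(- \frac{683}{1071} + \frac{1168}{-1876}\right) = - \frac{2943 \left(- \frac{683}{1071} + \frac{1168}{-1876}\right)}{3520} = - \frac{2943 \left(\left(-683\right) \frac{1}{1071} + 1168 \left(- \frac{1}{1876}\right)\right)}{3520} = - \frac{2943 \left(- \frac{683}{1071} - \frac{292}{469}\right)}{3520} = \left(- \frac{2943}{3520}\right) \left(- \frac{90437}{71757}\right) = \frac{29572899}{28064960}$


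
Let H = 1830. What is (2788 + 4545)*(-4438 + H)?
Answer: -19124464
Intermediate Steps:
(2788 + 4545)*(-4438 + H) = (2788 + 4545)*(-4438 + 1830) = 7333*(-2608) = -19124464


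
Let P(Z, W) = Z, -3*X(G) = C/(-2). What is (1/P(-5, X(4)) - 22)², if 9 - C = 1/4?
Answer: 12321/25 ≈ 492.84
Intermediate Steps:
C = 35/4 (C = 9 - 1/4 = 9 - 1*¼ = 9 - ¼ = 35/4 ≈ 8.7500)
X(G) = 35/24 (X(G) = -35/(12*(-2)) = -35*(-1)/(12*2) = -⅓*(-35/8) = 35/24)
(1/P(-5, X(4)) - 22)² = (1/(-5) - 22)² = (-⅕ - 22)² = (-111/5)² = 12321/25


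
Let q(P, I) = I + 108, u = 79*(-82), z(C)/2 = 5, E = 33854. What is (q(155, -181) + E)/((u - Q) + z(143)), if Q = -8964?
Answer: 33781/2496 ≈ 13.534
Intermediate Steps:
z(C) = 10 (z(C) = 2*5 = 10)
u = -6478
q(P, I) = 108 + I
(q(155, -181) + E)/((u - Q) + z(143)) = ((108 - 181) + 33854)/((-6478 - 1*(-8964)) + 10) = (-73 + 33854)/((-6478 + 8964) + 10) = 33781/(2486 + 10) = 33781/2496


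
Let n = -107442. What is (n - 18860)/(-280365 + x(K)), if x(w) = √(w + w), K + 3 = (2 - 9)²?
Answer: 35410660230/78604533133 + 252604*√23/78604533133 ≈ 0.45051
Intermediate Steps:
K = 46 (K = -3 + (2 - 9)² = -3 + (-7)² = -3 + 49 = 46)
x(w) = √2*√w (x(w) = √(2*w) = √2*√w)
(n - 18860)/(-280365 + x(K)) = (-107442 - 18860)/(-280365 + √2*√46) = -126302/(-280365 + 2*√23)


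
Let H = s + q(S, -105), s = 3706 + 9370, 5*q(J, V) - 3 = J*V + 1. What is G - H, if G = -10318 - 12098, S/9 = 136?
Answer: -48944/5 ≈ -9788.8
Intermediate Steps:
S = 1224 (S = 9*136 = 1224)
q(J, V) = 4/5 + J*V/5 (q(J, V) = 3/5 + (J*V + 1)/5 = 3/5 + (1 + J*V)/5 = 3/5 + (1/5 + J*V/5) = 4/5 + J*V/5)
s = 13076
G = -22416
H = -63136/5 (H = 13076 + (4/5 + (1/5)*1224*(-105)) = 13076 + (4/5 - 25704) = 13076 - 128516/5 = -63136/5 ≈ -12627.)
G - H = -22416 - 1*(-63136/5) = -22416 + 63136/5 = -48944/5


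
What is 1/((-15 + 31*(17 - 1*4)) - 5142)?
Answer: -1/4754 ≈ -0.00021035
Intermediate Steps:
1/((-15 + 31*(17 - 1*4)) - 5142) = 1/((-15 + 31*(17 - 4)) - 5142) = 1/((-15 + 31*13) - 5142) = 1/((-15 + 403) - 5142) = 1/(388 - 5142) = 1/(-4754) = -1/4754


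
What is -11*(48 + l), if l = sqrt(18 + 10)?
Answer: -528 - 22*sqrt(7) ≈ -586.21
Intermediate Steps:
l = 2*sqrt(7) (l = sqrt(28) = 2*sqrt(7) ≈ 5.2915)
-11*(48 + l) = -11*(48 + 2*sqrt(7)) = -528 - 22*sqrt(7)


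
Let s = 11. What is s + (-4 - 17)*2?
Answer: -31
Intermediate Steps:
s + (-4 - 17)*2 = 11 + (-4 - 17)*2 = 11 - 21*2 = 11 - 42 = -31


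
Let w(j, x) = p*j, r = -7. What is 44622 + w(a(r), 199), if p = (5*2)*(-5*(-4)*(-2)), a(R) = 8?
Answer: 41422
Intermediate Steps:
p = -400 (p = 10*(20*(-2)) = 10*(-40) = -400)
w(j, x) = -400*j
44622 + w(a(r), 199) = 44622 - 400*8 = 44622 - 3200 = 41422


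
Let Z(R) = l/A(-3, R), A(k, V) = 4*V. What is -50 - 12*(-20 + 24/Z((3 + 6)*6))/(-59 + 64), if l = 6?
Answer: -10378/5 ≈ -2075.6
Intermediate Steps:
Z(R) = 3/(2*R) (Z(R) = 6/((4*R)) = 6*(1/(4*R)) = 3/(2*R))
-50 - 12*(-20 + 24/Z((3 + 6)*6))/(-59 + 64) = -50 - 12*(-20 + 24/((3/(2*(((3 + 6)*6))))))/(-59 + 64) = -50 - 12*(-20 + 24/((3/(2*((9*6))))))/5 = -50 - 12*(-20 + 24/(((3/2)/54)))/5 = -50 - 12*(-20 + 24/(((3/2)*(1/54))))/5 = -50 - 12*(-20 + 24/(1/36))/5 = -50 - 12*(-20 + 24*36)/5 = -50 - 12*(-20 + 864)/5 = -50 - 10128/5 = -10378/5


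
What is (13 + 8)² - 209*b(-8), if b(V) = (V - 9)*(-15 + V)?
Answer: -81278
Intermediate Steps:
b(V) = (-15 + V)*(-9 + V) (b(V) = (-9 + V)*(-15 + V) = (-15 + V)*(-9 + V))
(13 + 8)² - 209*b(-8) = (13 + 8)² - 209*(135 + (-8)² - 24*(-8)) = 21² - 209*(135 + 64 + 192) = 441 - 209*391 = 441 - 81719 = -81278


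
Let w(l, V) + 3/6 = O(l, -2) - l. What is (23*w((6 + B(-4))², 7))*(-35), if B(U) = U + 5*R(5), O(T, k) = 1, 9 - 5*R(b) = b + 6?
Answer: -805/2 ≈ -402.50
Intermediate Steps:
R(b) = ⅗ - b/5 (R(b) = 9/5 - (b + 6)/5 = 9/5 - (6 + b)/5 = 9/5 + (-6/5 - b/5) = ⅗ - b/5)
B(U) = -2 + U (B(U) = U + 5*(⅗ - ⅕*5) = U + 5*(⅗ - 1) = U + 5*(-⅖) = U - 2 = -2 + U)
w(l, V) = ½ - l (w(l, V) = -½ + (1 - l) = ½ - l)
(23*w((6 + B(-4))², 7))*(-35) = (23*(½ - (6 + (-2 - 4))²))*(-35) = (23*(½ - (6 - 6)²))*(-35) = (23*(½ - 1*0²))*(-35) = (23*(½ - 1*0))*(-35) = (23*(½ + 0))*(-35) = (23*(½))*(-35) = (23/2)*(-35) = -805/2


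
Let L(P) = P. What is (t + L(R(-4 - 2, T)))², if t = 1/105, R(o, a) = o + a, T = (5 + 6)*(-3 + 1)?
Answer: 8637721/11025 ≈ 783.47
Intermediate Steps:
T = -22 (T = 11*(-2) = -22)
R(o, a) = a + o
t = 1/105 ≈ 0.0095238
(t + L(R(-4 - 2, T)))² = (1/105 + (-22 + (-4 - 2)))² = (1/105 + (-22 - 6))² = (1/105 - 28)² = (-2939/105)² = 8637721/11025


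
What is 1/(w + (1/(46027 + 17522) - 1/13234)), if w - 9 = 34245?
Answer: 841007466/28807869690049 ≈ 2.9194e-5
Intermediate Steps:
w = 34254 (w = 9 + 34245 = 34254)
1/(w + (1/(46027 + 17522) - 1/13234)) = 1/(34254 + (1/(46027 + 17522) - 1/13234)) = 1/(34254 + (1/63549 - 1*1/13234)) = 1/(34254 + (1/63549 - 1/13234)) = 1/(34254 - 50315/841007466) = 1/(28807869690049/841007466) = 841007466/28807869690049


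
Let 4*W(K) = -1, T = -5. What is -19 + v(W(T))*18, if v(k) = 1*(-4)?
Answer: -91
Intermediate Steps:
W(K) = -¼ (W(K) = (¼)*(-1) = -¼)
v(k) = -4
-19 + v(W(T))*18 = -19 - 4*18 = -19 - 72 = -91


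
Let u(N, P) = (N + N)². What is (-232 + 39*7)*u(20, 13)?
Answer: 65600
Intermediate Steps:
u(N, P) = 4*N² (u(N, P) = (2*N)² = 4*N²)
(-232 + 39*7)*u(20, 13) = (-232 + 39*7)*(4*20²) = (-232 + 273)*(4*400) = 41*1600 = 65600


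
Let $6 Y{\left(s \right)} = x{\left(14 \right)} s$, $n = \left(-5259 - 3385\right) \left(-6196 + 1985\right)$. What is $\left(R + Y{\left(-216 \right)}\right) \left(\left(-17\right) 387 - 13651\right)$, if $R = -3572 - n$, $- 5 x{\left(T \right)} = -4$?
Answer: $736442497504$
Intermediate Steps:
$x{\left(T \right)} = \frac{4}{5}$ ($x{\left(T \right)} = \left(- \frac{1}{5}\right) \left(-4\right) = \frac{4}{5}$)
$n = 36399884$ ($n = \left(-8644\right) \left(-4211\right) = 36399884$)
$Y{\left(s \right)} = \frac{2 s}{15}$ ($Y{\left(s \right)} = \frac{\frac{4}{5} s}{6} = \frac{2 s}{15}$)
$R = -36403456$ ($R = -3572 - 36399884 = -36403456$)
$\left(R + Y{\left(-216 \right)}\right) \left(\left(-17\right) 387 - 13651\right) = \left(-36403456 + \frac{2}{15} \left(-216\right)\right) \left(\left(-17\right) 387 - 13651\right) = \left(-36403456 - \frac{144}{5}\right) \left(-6579 - 13651\right) = \left(- \frac{182017424}{5}\right) \left(-20230\right) = 736442497504$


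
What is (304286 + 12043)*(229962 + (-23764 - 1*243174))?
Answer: -11696581104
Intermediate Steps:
(304286 + 12043)*(229962 + (-23764 - 1*243174)) = 316329*(229962 + (-23764 - 243174)) = 316329*(229962 - 266938) = 316329*(-36976) = -11696581104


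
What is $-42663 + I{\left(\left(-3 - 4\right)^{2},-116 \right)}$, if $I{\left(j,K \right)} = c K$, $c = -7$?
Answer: $-41851$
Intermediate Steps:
$I{\left(j,K \right)} = - 7 K$
$-42663 + I{\left(\left(-3 - 4\right)^{2},-116 \right)} = -42663 - -812 = -42663 + 812 = -41851$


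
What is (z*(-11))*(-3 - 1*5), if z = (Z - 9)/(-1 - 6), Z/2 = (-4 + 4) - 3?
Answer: 1320/7 ≈ 188.57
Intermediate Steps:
Z = -6 (Z = 2*((-4 + 4) - 3) = 2*(0 - 3) = 2*(-3) = -6)
z = 15/7 (z = (-6 - 9)/(-1 - 6) = -15/(-7) = -15*(-⅐) = 15/7 ≈ 2.1429)
(z*(-11))*(-3 - 1*5) = ((15/7)*(-11))*(-3 - 1*5) = -165*(-3 - 5)/7 = -165/7*(-8) = 1320/7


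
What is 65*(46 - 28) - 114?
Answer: 1056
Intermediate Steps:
65*(46 - 28) - 114 = 65*18 - 114 = 1170 - 114 = 1056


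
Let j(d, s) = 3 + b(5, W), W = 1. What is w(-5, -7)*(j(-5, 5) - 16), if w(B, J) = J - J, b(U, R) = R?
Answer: 0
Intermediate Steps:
j(d, s) = 4 (j(d, s) = 3 + 1 = 4)
w(B, J) = 0
w(-5, -7)*(j(-5, 5) - 16) = 0*(4 - 16) = 0*(-12) = 0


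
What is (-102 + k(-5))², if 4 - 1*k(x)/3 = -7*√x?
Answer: 5895 - 3780*I*√5 ≈ 5895.0 - 8452.3*I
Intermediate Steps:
k(x) = 12 + 21*√x (k(x) = 12 - (-21)*√x = 12 + 21*√x)
(-102 + k(-5))² = (-102 + (12 + 21*√(-5)))² = (-102 + (12 + 21*(I*√5)))² = (-102 + (12 + 21*I*√5))² = (-90 + 21*I*√5)²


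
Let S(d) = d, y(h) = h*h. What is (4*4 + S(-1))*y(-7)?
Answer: 735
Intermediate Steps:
y(h) = h**2
(4*4 + S(-1))*y(-7) = (4*4 - 1)*(-7)**2 = (16 - 1)*49 = 15*49 = 735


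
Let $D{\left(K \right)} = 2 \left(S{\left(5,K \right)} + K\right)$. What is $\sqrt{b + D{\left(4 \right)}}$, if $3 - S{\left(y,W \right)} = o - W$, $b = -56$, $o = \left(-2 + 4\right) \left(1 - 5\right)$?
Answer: $3 i \sqrt{2} \approx 4.2426 i$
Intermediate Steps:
$o = -8$ ($o = 2 \left(-4\right) = -8$)
$S{\left(y,W \right)} = 11 + W$ ($S{\left(y,W \right)} = 3 - \left(-8 - W\right) = 3 + \left(8 + W\right) = 11 + W$)
$D{\left(K \right)} = 22 + 4 K$ ($D{\left(K \right)} = 2 \left(\left(11 + K\right) + K\right) = 2 \left(11 + 2 K\right) = 22 + 4 K$)
$\sqrt{b + D{\left(4 \right)}} = \sqrt{-56 + \left(22 + 4 \cdot 4\right)} = \sqrt{-56 + \left(22 + 16\right)} = \sqrt{-56 + 38} = \sqrt{-18} = 3 i \sqrt{2}$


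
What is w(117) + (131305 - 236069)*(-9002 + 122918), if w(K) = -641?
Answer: -11934296465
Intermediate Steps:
w(117) + (131305 - 236069)*(-9002 + 122918) = -641 + (131305 - 236069)*(-9002 + 122918) = -641 - 104764*113916 = -641 - 11934295824 = -11934296465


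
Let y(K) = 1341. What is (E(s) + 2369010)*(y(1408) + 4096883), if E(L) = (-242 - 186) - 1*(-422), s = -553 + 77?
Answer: 9708709048896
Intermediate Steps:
s = -476
E(L) = -6 (E(L) = -428 + 422 = -6)
(E(s) + 2369010)*(y(1408) + 4096883) = (-6 + 2369010)*(1341 + 4096883) = 2369004*4098224 = 9708709048896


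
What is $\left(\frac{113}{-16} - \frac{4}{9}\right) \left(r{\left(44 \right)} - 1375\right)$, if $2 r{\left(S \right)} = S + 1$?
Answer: $\frac{2924105}{288} \approx 10153.0$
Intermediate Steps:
$r{\left(S \right)} = \frac{1}{2} + \frac{S}{2}$ ($r{\left(S \right)} = \frac{S + 1}{2} = \frac{1 + S}{2} = \frac{1}{2} + \frac{S}{2}$)
$\left(\frac{113}{-16} - \frac{4}{9}\right) \left(r{\left(44 \right)} - 1375\right) = \left(\frac{113}{-16} - \frac{4}{9}\right) \left(\left(\frac{1}{2} + \frac{1}{2} \cdot 44\right) - 1375\right) = \left(113 \left(- \frac{1}{16}\right) - \frac{4}{9}\right) \left(\left(\frac{1}{2} + 22\right) - 1375\right) = \left(- \frac{113}{16} - \frac{4}{9}\right) \left(\frac{45}{2} - 1375\right) = \left(- \frac{1081}{144}\right) \left(- \frac{2705}{2}\right) = \frac{2924105}{288}$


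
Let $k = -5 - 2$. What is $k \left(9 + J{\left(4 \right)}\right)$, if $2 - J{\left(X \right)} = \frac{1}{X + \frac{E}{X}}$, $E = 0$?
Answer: $- \frac{301}{4} \approx -75.25$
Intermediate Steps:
$J{\left(X \right)} = 2 - \frac{1}{X}$ ($J{\left(X \right)} = 2 - \frac{1}{X + \frac{0}{X}} = 2 - \frac{1}{X + 0} = 2 - \frac{1}{X}$)
$k = -7$ ($k = -5 - 2 = -7$)
$k \left(9 + J{\left(4 \right)}\right) = - 7 \left(9 + \left(2 - \frac{1}{4}\right)\right) = - 7 \left(9 + \frac{7}{4}\right) = \left(-7\right) \frac{43}{4} = - \frac{301}{4}$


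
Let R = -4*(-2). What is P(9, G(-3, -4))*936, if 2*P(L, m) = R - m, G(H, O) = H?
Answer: 5148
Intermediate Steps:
R = 8
P(L, m) = 4 - m/2 (P(L, m) = (8 - m)/2 = 4 - m/2)
P(9, G(-3, -4))*936 = (4 - 1/2*(-3))*936 = (4 + 3/2)*936 = (11/2)*936 = 5148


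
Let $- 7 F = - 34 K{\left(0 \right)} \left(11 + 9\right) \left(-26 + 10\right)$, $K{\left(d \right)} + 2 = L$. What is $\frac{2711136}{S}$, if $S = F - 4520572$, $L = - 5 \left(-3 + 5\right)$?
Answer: $- \frac{4744488}{7878361} \approx -0.60222$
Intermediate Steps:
$L = -10$ ($L = \left(-5\right) 2 = -10$)
$K{\left(d \right)} = -12$ ($K{\left(d \right)} = -2 - 10 = -12$)
$F = \frac{130560}{7}$ ($F = - \frac{\left(-34\right) \left(-12\right) \left(11 + 9\right) \left(-26 + 10\right)}{7} = - \frac{408 \cdot 20 \left(-16\right)}{7} = - \frac{408 \left(-320\right)}{7} = \left(- \frac{1}{7}\right) \left(-130560\right) = \frac{130560}{7} \approx 18651.0$)
$S = - \frac{31513444}{7}$ ($S = \frac{130560}{7} - 4520572 = - \frac{31513444}{7} \approx -4.5019 \cdot 10^{6}$)
$\frac{2711136}{S} = \frac{2711136}{- \frac{31513444}{7}} = 2711136 \left(- \frac{7}{31513444}\right) = - \frac{4744488}{7878361}$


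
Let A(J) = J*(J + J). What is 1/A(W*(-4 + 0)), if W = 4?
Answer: 1/512 ≈ 0.0019531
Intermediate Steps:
A(J) = 2*J**2 (A(J) = J*(2*J) = 2*J**2)
1/A(W*(-4 + 0)) = 1/(2*(4*(-4 + 0))**2) = 1/(2*(4*(-4))**2) = 1/(2*(-16)**2) = 1/(2*256) = 1/512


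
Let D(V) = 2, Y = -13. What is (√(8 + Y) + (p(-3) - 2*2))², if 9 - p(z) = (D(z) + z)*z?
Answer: (2 + I*√5)² ≈ -1.0 + 8.9443*I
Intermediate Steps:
p(z) = 9 - z*(2 + z) (p(z) = 9 - (2 + z)*z = 9 - z*(2 + z))
(√(8 + Y) + (p(-3) - 2*2))² = (√(8 - 13) + ((9 - 1*(-3)² - 2*(-3)) - 2*2))² = (√(-5) + ((9 - 1*9 + 6) - 4))² = (I*√5 + ((9 - 9 + 6) - 4))² = (I*√5 + (6 - 4))² = (I*√5 + 2)² = (2 + I*√5)²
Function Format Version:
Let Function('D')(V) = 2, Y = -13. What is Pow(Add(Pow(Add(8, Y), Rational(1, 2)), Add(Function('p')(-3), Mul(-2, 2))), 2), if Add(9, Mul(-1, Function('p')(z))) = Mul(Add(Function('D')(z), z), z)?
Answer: Pow(Add(2, Mul(I, Pow(5, Rational(1, 2)))), 2) ≈ Add(-1.0000, Mul(8.9443, I))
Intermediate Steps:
Function('p')(z) = Add(9, Mul(-1, z, Add(2, z))) (Function('p')(z) = Add(9, Mul(-1, Mul(Add(2, z), z))) = Add(9, Mul(-1, Mul(z, Add(2, z)))) = Add(9, Mul(-1, z, Add(2, z))))
Pow(Add(Pow(Add(8, Y), Rational(1, 2)), Add(Function('p')(-3), Mul(-2, 2))), 2) = Pow(Add(Pow(Add(8, -13), Rational(1, 2)), Add(Add(9, Mul(-1, Pow(-3, 2)), Mul(-2, -3)), Mul(-2, 2))), 2) = Pow(Add(Pow(-5, Rational(1, 2)), Add(Add(9, Mul(-1, 9), 6), -4)), 2) = Pow(Add(Mul(I, Pow(5, Rational(1, 2))), Add(Add(9, -9, 6), -4)), 2) = Pow(Add(Mul(I, Pow(5, Rational(1, 2))), Add(6, -4)), 2) = Pow(Add(Mul(I, Pow(5, Rational(1, 2))), 2), 2) = Pow(Add(2, Mul(I, Pow(5, Rational(1, 2)))), 2)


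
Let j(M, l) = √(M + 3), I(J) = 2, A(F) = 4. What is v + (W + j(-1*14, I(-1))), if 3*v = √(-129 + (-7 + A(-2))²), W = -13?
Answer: -13 + I*√11 + 2*I*√30/3 ≈ -13.0 + 6.9681*I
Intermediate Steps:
j(M, l) = √(3 + M)
v = 2*I*√30/3 (v = √(-129 + (-7 + 4)²)/3 = √(-129 + (-3)²)/3 = √(-129 + 9)/3 = √(-120)/3 = (2*I*√30)/3 = 2*I*√30/3 ≈ 3.6515*I)
v + (W + j(-1*14, I(-1))) = 2*I*√30/3 + (-13 + √(3 - 1*14)) = 2*I*√30/3 + (-13 + √(3 - 14)) = 2*I*√30/3 + (-13 + √(-11)) = 2*I*√30/3 + (-13 + I*√11) = -13 + I*√11 + 2*I*√30/3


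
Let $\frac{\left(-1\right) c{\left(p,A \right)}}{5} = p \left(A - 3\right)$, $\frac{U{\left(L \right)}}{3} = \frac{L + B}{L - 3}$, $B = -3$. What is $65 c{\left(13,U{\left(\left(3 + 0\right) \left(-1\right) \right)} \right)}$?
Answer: $0$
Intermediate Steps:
$U{\left(L \right)} = 3$ ($U{\left(L \right)} = 3 \frac{L - 3}{L - 3} = 3 \frac{-3 + L}{-3 + L} = 3 \cdot 1 = 3$)
$c{\left(p,A \right)} = - 5 p \left(-3 + A\right)$ ($c{\left(p,A \right)} = - 5 p \left(A - 3\right) = - 5 p \left(-3 + A\right)$)
$65 c{\left(13,U{\left(\left(3 + 0\right) \left(-1\right) \right)} \right)} = 65 \cdot 5 \cdot 13 \left(3 - 3\right) = 65 \cdot 5 \cdot 13 \cdot 0 = 65 \cdot 0 = 0$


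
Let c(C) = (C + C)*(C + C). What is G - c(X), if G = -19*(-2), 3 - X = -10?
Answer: -638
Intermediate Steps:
X = 13 (X = 3 - 1*(-10) = 3 + 10 = 13)
c(C) = 4*C² (c(C) = (2*C)*(2*C) = 4*C²)
G = 38
G - c(X) = 38 - 4*13² = 38 - 4*169 = 38 - 1*676 = 38 - 676 = -638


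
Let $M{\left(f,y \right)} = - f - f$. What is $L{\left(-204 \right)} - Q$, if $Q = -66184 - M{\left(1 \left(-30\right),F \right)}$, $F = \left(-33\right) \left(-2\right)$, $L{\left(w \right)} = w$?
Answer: $66040$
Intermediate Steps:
$F = 66$
$M{\left(f,y \right)} = - 2 f$
$Q = -66244$ ($Q = -66184 - - 2 \cdot 1 \left(-30\right) = -66184 - \left(-2\right) \left(-30\right) = -66184 - 60 = -66244$)
$L{\left(-204 \right)} - Q = -204 - -66244 = -204 + 66244 = 66040$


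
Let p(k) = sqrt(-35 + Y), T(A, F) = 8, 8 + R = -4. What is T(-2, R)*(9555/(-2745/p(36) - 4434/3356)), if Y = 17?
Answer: -31596270160/130965048171 - 10940903318800*I*sqrt(2)/130965048171 ≈ -0.24126 - 118.14*I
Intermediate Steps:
R = -12 (R = -8 - 4 = -12)
p(k) = 3*I*sqrt(2) (p(k) = sqrt(-35 + 17) = sqrt(-18) = 3*I*sqrt(2))
T(-2, R)*(9555/(-2745/p(36) - 4434/3356)) = 8*(9555/(-2745*(-I*sqrt(2)/6) - 4434/3356)) = 8*(9555/(-(-915)*I*sqrt(2)/2 - 4434*1/3356)) = 8*(9555/(915*I*sqrt(2)/2 - 2217/1678)) = 8*(9555/(-2217/1678 + 915*I*sqrt(2)/2)) = 76440/(-2217/1678 + 915*I*sqrt(2)/2)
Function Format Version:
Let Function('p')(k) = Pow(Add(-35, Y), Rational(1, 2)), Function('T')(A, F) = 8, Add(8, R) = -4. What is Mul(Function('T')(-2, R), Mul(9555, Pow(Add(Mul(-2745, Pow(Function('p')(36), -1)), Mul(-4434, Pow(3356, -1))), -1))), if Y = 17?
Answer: Add(Rational(-31596270160, 130965048171), Mul(Rational(-10940903318800, 130965048171), I, Pow(2, Rational(1, 2)))) ≈ Add(-0.24126, Mul(-118.14, I))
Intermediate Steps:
R = -12 (R = Add(-8, -4) = -12)
Function('p')(k) = Mul(3, I, Pow(2, Rational(1, 2))) (Function('p')(k) = Pow(Add(-35, 17), Rational(1, 2)) = Pow(-18, Rational(1, 2)) = Mul(3, I, Pow(2, Rational(1, 2))))
Mul(Function('T')(-2, R), Mul(9555, Pow(Add(Mul(-2745, Pow(Function('p')(36), -1)), Mul(-4434, Pow(3356, -1))), -1))) = Mul(8, Mul(9555, Pow(Add(Mul(-2745, Pow(Mul(3, I, Pow(2, Rational(1, 2))), -1)), Mul(-4434, Pow(3356, -1))), -1))) = Mul(8, Mul(9555, Pow(Add(Mul(-2745, Mul(Rational(-1, 6), I, Pow(2, Rational(1, 2)))), Mul(-4434, Rational(1, 3356))), -1))) = Mul(8, Mul(9555, Pow(Add(Mul(Rational(915, 2), I, Pow(2, Rational(1, 2))), Rational(-2217, 1678)), -1))) = Mul(8, Mul(9555, Pow(Add(Rational(-2217, 1678), Mul(Rational(915, 2), I, Pow(2, Rational(1, 2)))), -1))) = Mul(76440, Pow(Add(Rational(-2217, 1678), Mul(Rational(915, 2), I, Pow(2, Rational(1, 2)))), -1))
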